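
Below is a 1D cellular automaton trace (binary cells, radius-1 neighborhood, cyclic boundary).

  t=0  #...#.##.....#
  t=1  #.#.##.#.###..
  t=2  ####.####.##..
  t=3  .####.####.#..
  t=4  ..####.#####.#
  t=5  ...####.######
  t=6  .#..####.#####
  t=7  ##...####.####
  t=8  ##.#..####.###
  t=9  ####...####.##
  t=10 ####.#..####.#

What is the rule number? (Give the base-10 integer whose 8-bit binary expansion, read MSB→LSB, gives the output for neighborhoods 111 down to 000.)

  ###|#  b7=1 t=1,i=10
  ##.|#  b6=1 t=0,i=0
  #.#|#  b5=1 t=0,i=5
  #..|.  b4=0 t=0,i=1
  .##|.  b3=0 t=0,i=6
  .#.|#  b2=1 t=0,i=4
  ..#|.  b1=0 t=0,i=3
  ...|#  b0=1 t=0,i=2
  bits 11100101 = 229

229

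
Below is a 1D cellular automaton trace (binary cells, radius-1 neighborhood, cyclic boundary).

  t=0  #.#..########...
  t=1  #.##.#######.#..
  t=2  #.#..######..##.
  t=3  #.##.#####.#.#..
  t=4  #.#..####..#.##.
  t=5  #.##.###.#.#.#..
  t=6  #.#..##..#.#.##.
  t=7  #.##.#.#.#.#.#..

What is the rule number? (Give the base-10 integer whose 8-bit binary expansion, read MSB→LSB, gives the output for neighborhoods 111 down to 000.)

156

  nb ###: next=#  (t=0,i=6, bit7=1)
  nb ##.: next=.  (t=0,i=12, bit6=0)
  nb #.#: next=.  (t=0,i=1, bit5=0)
  nb #..: next=#  (t=0,i=3, bit4=1)
  nb .##: next=#  (t=0,i=5, bit3=1)
  nb .#.: next=#  (t=0,i=0, bit2=1)
  nb ..#: next=.  (t=0,i=4, bit1=0)
  nb ...: next=.  (t=0,i=14, bit0=0)
  bits 10011100 = 156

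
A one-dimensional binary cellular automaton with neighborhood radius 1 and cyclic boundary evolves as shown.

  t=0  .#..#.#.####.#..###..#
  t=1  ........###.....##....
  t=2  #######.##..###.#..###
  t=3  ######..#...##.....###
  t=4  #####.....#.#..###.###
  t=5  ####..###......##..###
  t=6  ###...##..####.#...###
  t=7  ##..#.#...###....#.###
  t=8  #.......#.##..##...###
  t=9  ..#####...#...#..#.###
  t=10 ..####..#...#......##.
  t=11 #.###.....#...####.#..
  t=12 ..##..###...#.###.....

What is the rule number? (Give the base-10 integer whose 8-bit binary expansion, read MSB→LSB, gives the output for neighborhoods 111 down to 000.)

137

  ### -> #   bit 7 = 1  t=0,i=9
  ##. -> .   bit 6 = 0  t=0,i=11
  #.# -> .   bit 5 = 0  t=0,i=0
  #.. -> .   bit 4 = 0  t=0,i=2
  .## -> #   bit 3 = 1  t=0,i=8
  .#. -> .   bit 2 = 0  t=0,i=1
  ..# -> .   bit 1 = 0  t=0,i=3
  ... -> #   bit 0 = 1  t=1,i=0
  bits 10001001 = 137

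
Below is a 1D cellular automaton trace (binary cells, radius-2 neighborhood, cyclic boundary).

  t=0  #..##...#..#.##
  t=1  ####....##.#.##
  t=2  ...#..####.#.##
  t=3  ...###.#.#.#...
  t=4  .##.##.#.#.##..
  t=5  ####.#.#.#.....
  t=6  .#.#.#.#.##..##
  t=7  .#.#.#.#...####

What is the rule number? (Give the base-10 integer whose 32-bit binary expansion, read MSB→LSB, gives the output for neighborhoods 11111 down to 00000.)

985195386

  nb #####: next=.  (t=1,i=0, bit31=0)
  nb ####.: next=.  (t=1,i=2, bit30=0)
  nb ###.#: next=#  (t=2,i=9, bit29=1)
  nb ###..: next=#  (t=0,i=0, bit28=1)
  nb ##.##: next=#  (t=4,i=3, bit27=1)
  nb ##.#.: next=.  (t=1,i=10, bit26=0)
  nb ##..#: next=#  (t=0,i=1, bit25=1)
  nb ##...: next=.  (t=0,i=5, bit24=0)
  nb #.###: next=#  (t=0,i=13, bit23=1)
  nb #.##.: next=.  (t=2,i=13, bit22=0)
  nb #.#.#: next=#  (t=1,i=11, bit21=1)
  nb #.#..: next=#  (t=3,i=11, bit20=1)
  nb #..##: next=#  (t=0,i=2, bit19=1)
  nb #..#.: next=.  (t=0,i=10, bit18=0)
  nb #...#: next=.  (t=0,i=6, bit17=0)
  nb #....: next=.  (t=1,i=5, bit16=0)
  nb .####: next=#  (t=1,i=14, bit15=1)
  nb .###.: next=#  (t=0,i=14, bit14=1)
  nb .##.#: next=#  (t=1,i=9, bit13=1)
  nb .##..: next=.  (t=0,i=4, bit12=0)
  nb .#.##: next=.  (t=0,i=12, bit11=0)
  nb .#.#.: next=.  (t=3,i=8, bit10=0)
  nb .#..#: next=#  (t=0,i=9, bit9=1)
  nb .#...: next=#  (t=3,i=12, bit8=1)
  nb ..###: next=.  (t=2,i=6, bit7=0)
  nb ..##.: next=#  (t=0,i=3, bit6=1)
  nb ..#.#: next=#  (t=0,i=11, bit5=1)
  nb ..#..: next=#  (t=0,i=8, bit4=1)
  nb ...##: next=#  (t=1,i=7, bit3=1)
  nb ...#.: next=.  (t=0,i=7, bit2=0)
  nb ....#: next=#  (t=1,i=6, bit1=1)
  nb .....: next=.  (t=3,i=0, bit0=0)
  bits 00111010101110001110001101111010 = 985195386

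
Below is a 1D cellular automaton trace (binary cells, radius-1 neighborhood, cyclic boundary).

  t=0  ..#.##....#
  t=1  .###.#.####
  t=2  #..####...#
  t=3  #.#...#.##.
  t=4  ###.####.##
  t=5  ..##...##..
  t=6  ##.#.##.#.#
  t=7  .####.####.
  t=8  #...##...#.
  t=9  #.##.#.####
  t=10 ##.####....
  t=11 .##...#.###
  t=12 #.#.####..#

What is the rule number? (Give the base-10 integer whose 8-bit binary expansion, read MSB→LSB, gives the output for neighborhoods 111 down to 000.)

  [7] ### => .  t=1,i=2
  [6] ##. => #  t=0,i=5
  [5] #.# => #  t=0,i=3
  [4] #.. => .  t=0,i=0
  [3] .## => .  t=0,i=4
  [2] .#. => #  t=0,i=2
  [1] ..# => #  t=0,i=1
  [0] ... => #  t=0,i=7
  bits 01100111 = 103

103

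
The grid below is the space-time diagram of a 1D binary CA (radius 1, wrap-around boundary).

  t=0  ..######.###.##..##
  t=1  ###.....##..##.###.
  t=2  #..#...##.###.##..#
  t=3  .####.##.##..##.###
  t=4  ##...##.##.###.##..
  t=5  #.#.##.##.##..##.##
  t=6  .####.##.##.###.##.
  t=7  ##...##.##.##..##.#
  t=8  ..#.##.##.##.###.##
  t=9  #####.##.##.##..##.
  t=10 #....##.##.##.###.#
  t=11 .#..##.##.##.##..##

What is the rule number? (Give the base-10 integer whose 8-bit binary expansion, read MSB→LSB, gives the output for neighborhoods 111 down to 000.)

62

  nb ###: next=.  (t=0,i=3, bit7=0)
  nb ##.: next=.  (t=0,i=7, bit6=0)
  nb #.#: next=#  (t=0,i=8, bit5=1)
  nb #..: next=#  (t=0,i=0, bit4=1)
  nb .##: next=#  (t=0,i=2, bit3=1)
  nb .#.: next=#  (t=2,i=3, bit2=1)
  nb ..#: next=#  (t=0,i=1, bit1=1)
  nb ...: next=.  (t=1,i=4, bit0=0)
  bits 00111110 = 62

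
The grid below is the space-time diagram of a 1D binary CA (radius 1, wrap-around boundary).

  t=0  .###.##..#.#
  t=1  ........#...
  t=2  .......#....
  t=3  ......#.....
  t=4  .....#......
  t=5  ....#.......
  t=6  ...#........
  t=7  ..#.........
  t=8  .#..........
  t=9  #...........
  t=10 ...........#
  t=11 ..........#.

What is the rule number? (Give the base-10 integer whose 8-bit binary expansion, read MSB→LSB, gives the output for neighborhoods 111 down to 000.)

  nb ###: next=.  (t=0,i=2, bit7=0)
  nb ##.: next=.  (t=0,i=3, bit6=0)
  nb #.#: next=.  (t=0,i=0, bit5=0)
  nb #..: next=.  (t=0,i=7, bit4=0)
  nb .##: next=.  (t=0,i=1, bit3=0)
  nb .#.: next=.  (t=0,i=9, bit2=0)
  nb ..#: next=#  (t=0,i=8, bit1=1)
  nb ...: next=.  (t=1,i=0, bit0=0)
  bits 00000010 = 2

2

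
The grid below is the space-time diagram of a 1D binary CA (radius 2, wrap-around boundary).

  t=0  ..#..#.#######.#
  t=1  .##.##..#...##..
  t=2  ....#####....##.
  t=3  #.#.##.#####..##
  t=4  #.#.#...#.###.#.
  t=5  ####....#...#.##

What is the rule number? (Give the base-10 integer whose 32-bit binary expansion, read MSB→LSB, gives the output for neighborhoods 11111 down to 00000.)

  nb #####: next=.  (t=0,i=9, bit31=0)
  nb ####.: next=#  (t=0,i=12, bit30=1)
  nb ###.#: next=#  (t=0,i=13, bit29=1)
  nb ###..: next=#  (t=2,i=8, bit28=1)
  nb ##.##: next=.  (t=1,i=3, bit27=0)
  nb ##.#.: next=.  (t=0,i=14, bit26=0)
  nb ##..#: next=#  (t=1,i=6, bit25=1)
  nb ##...: next=#  (t=1,i=14, bit24=1)
  nb #.###: next=.  (t=0,i=7, bit23=0)
  nb #.##.: next=#  (t=1,i=4, bit22=1)
  nb #.#.#: next=#  (t=3,i=2, bit21=1)
  nb #.#..: next=.  (t=0,i=15, bit20=0)
  nb #..##: next=.  (t=3,i=13, bit19=0)
  nb #..#.: next=#  (t=0,i=1, bit18=1)
  nb #...#: next=.  (t=1,i=10, bit17=0)
  nb #....: next=#  (t=2,i=0, bit16=1)
  nb .####: next=#  (t=0,i=8, bit15=1)
  nb .###.: next=.  (t=3,i=15, bit14=0)
  nb .##.#: next=.  (t=1,i=2, bit13=0)
  nb .##..: next=#  (t=1,i=5, bit12=1)
  nb .#.##: next=.  (t=0,i=6, bit11=0)
  nb .#.#.: next=#  (t=4,i=1, bit10=1)
  nb .#..#: next=.  (t=0,i=0, bit9=0)
  nb .#...: next=.  (t=1,i=9, bit8=0)
  nb ..###: next=#  (t=2,i=4, bit7=1)
  nb ..##.: next=.  (t=1,i=1, bit6=0)
  nb ..#.#: next=#  (t=0,i=5, bit5=1)
  nb ..#..: next=#  (t=0,i=2, bit4=1)
  nb ...##: next=.  (t=1,i=0, bit3=0)
  nb ...#.: next=.  (t=4,i=7, bit2=0)
  nb ....#: next=#  (t=2,i=2, bit1=1)
  nb .....: next=.  (t=2,i=1, bit0=0)
  bits 01110011011001011001010010110010 = 1936037042

1936037042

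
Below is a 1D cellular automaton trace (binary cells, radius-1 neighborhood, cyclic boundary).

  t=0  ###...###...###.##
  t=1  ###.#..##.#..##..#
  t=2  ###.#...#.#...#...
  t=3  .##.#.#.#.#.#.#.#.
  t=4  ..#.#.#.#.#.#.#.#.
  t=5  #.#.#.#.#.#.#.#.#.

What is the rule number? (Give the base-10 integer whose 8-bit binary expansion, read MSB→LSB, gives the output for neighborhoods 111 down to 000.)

  ### -> #   bit 7 = 1  t=0,i=0
  ##. -> #   bit 6 = 1  t=0,i=2
  #.# -> .   bit 5 = 0  t=0,i=15
  #.. -> .   bit 4 = 0  t=0,i=3
  .## -> .   bit 3 = 0  t=0,i=6
  .#. -> #   bit 2 = 1  t=1,i=4
  ..# -> .   bit 1 = 0  t=0,i=5
  ... -> #   bit 0 = 1  t=0,i=4
  bits 11000101 = 197

197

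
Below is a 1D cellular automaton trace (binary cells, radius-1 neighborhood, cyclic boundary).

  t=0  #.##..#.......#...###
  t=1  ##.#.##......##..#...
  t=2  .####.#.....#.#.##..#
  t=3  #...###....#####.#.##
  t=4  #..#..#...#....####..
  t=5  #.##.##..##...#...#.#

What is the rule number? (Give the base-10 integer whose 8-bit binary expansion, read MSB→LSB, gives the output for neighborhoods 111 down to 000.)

102

  ### -> .   bit 7 = 0  t=0,i=19
  ##. -> #   bit 6 = 1  t=0,i=0
  #.# -> #   bit 5 = 1  t=0,i=1
  #.. -> .   bit 4 = 0  t=0,i=4
  .## -> .   bit 3 = 0  t=0,i=2
  .#. -> #   bit 2 = 1  t=0,i=6
  ..# -> #   bit 1 = 1  t=0,i=5
  ... -> .   bit 0 = 0  t=0,i=8
  bits 01100110 = 102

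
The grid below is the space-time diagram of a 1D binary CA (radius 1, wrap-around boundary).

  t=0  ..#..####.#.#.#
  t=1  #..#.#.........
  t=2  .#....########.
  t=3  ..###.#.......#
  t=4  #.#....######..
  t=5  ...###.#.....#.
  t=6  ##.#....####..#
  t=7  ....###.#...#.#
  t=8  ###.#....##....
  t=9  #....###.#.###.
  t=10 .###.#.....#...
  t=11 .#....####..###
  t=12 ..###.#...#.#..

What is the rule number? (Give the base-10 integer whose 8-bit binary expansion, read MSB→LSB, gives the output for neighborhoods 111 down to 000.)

25

  ###|.  b7=0 t=0,i=6
  ##.|.  b6=0 t=0,i=8
  #.#|.  b5=0 t=0,i=9
  #..|#  b4=1 t=0,i=0
  .##|#  b3=1 t=0,i=5
  .#.|.  b2=0 t=0,i=2
  ..#|.  b1=0 t=0,i=1
  ...|#  b0=1 t=1,i=7
  bits 00011001 = 25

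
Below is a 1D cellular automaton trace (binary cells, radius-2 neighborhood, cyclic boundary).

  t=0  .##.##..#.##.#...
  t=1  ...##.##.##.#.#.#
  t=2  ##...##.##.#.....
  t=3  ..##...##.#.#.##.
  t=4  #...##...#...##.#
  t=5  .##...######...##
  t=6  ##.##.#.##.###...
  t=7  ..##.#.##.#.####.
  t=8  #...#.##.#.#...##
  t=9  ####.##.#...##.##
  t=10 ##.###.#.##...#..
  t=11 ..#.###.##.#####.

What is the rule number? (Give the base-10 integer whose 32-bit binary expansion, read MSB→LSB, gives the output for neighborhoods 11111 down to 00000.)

3209055127

  #####|#  b31=1 t=5,i=8
  ####.|.  b30=0 t=5,i=10
  ###.#|#  b29=1 t=9,i=3
  ###..|#  b28=1 t=5,i=11
  ##.##|#  b27=1 t=0,i=3
  ##.#.|#  b26=1 t=0,i=12
  ##..#|#  b25=1 t=0,i=6
  ##...|#  b24=1 t=2,i=2
  #.###|.  b23=0 t=6,i=11
  #.##.|#  b22=1 t=0,i=4
  #.#.#|.  b21=0 t=1,i=12
  #.#..|.  b20=0 t=0,i=13
  #..##|.  b19=0 t=10,i=16
  #..#.|#  b18=1 t=0,i=7
  #...#|#  b17=1 t=1,i=1
  #....|.  b16=0 t=0,i=15
  .####|.  b15=0 t=5,i=7
  .###.|#  b14=1 t=6,i=12
  .##.#|.  b13=0 t=0,i=2
  .##..|.  b12=0 t=0,i=5
  .#.##|#  b11=1 t=0,i=9
  .#.#.|.  b10=0 t=1,i=13
  .#..#|#  b9=1 t=10,i=15
  .#...|#  b8=1 t=0,i=14
  ..###|#  b7=1 t=5,i=6
  ..##.|.  b6=0 t=0,i=1
  ..#.#|.  b5=0 t=0,i=8
  ..#..|#  b4=1 t=4,i=9
  ...##|.  b3=0 t=0,i=0
  ...#.|#  b2=1 t=4,i=8
  ....#|#  b1=1 t=0,i=16
  .....|#  b0=1 t=2,i=14
  bits 10111111010001100100101110010111 = 3209055127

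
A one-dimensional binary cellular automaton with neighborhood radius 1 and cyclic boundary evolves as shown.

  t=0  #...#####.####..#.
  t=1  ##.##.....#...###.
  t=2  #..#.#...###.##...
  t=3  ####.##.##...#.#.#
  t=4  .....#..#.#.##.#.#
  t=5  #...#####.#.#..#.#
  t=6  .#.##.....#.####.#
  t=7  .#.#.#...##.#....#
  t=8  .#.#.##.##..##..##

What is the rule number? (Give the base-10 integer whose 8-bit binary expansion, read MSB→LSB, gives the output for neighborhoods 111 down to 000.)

  ###|.  b7=0 t=0,i=5
  ##.|.  b6=0 t=0,i=8
  #.#|.  b5=0 t=0,i=9
  #..|#  b4=1 t=0,i=1
  .##|#  b3=1 t=0,i=4
  .#.|#  b2=1 t=0,i=0
  ..#|#  b1=1 t=0,i=3
  ...|.  b0=0 t=0,i=2
  bits 00011110 = 30

30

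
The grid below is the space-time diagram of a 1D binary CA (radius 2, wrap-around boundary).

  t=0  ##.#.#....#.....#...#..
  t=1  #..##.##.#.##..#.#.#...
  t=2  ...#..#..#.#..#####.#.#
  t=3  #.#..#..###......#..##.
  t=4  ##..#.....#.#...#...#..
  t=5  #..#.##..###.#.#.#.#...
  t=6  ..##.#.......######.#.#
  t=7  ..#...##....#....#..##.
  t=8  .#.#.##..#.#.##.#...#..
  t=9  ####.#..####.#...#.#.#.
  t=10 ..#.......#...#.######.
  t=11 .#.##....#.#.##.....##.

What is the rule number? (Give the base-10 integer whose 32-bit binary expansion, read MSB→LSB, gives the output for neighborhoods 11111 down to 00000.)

1348797804

  [31] ##### => .  t=2,i=16
  [30] ####. => #  t=2,i=17
  [29] ###.# => .  t=2,i=18
  [28] ###.. => #  t=3,i=10
  [27] ##.## => .  t=1,i=5
  [26] ##.#. => .  t=0,i=2
  [25] ##..# => .  t=1,i=13
  [24] ##... => .  t=3,i=11
  [23] #.### => .  t=9,i=0
  [22] #.##. => #  t=1,i=6
  [21] #.#.# => #  t=0,i=3
  [20] #.#.. => .  t=0,i=5
  [19] #..## => .  t=0,i=22
  [18] #..#. => #  t=1,i=14
  [17] #...# => .  t=0,i=18
  [16] #.... => #  t=0,i=7
  [15] .#### => .  t=2,i=15
  [14] .###. => .  t=3,i=9
  [13] .##.# => .  t=0,i=1
  [12] .##.. => .  t=1,i=12
  [11] .#.## => .  t=1,i=10
  [10] .#.#. => #  t=0,i=4
  [9] .#..# => .  t=0,i=21
  [8] .#... => #  t=0,i=6
  [7] ..### => .  t=2,i=14
  [6] ..##. => #  t=0,i=0
  [5] ..#.# => #  t=1,i=15
  [4] ..#.. => .  t=0,i=10
  [3] ...## => #  t=6,i=12
  [2] ...#. => #  t=0,i=9
  [1] ....# => .  t=0,i=8
  [0] ..... => .  t=0,i=13
  bits 01010000011001010000010101101100 = 1348797804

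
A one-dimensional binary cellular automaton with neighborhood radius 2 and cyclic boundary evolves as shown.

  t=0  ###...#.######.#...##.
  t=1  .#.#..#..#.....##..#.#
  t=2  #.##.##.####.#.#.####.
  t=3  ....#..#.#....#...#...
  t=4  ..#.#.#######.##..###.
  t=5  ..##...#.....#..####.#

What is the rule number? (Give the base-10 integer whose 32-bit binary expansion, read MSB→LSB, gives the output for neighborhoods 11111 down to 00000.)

  [31] ##### => .  t=0,i=10
  [30] ####. => .  t=0,i=12
  [29] ###.# => .  t=0,i=13
  [28] ###.. => .  t=0,i=2
  [27] ##.## => #  t=0,i=21
  [26] ##.#. => .  t=0,i=14
  [25] ##..# => #  t=1,i=17
  [24] ##... => #  t=0,i=3
  [23] #.### => .  t=0,i=0
  [22] #.##. => .  t=2,i=2
  [21] #.#.# => .  t=1,i=1
  [20] #.#.. => #  t=0,i=15
  [19] #..## => #  t=4,i=17
  [18] #..#. => #  t=1,i=5
  [17] #...# => .  t=0,i=4
  [16] #.... => #  t=1,i=11
  [15] .#### => #  t=0,i=9
  [14] .###. => #  t=0,i=1
  [13] .##.# => .  t=0,i=20
  [12] .##.. => .  t=1,i=16
  [11] .#.## => .  t=0,i=7
  [10] .#.#. => #  t=1,i=0
  [9] .#..# => .  t=1,i=4
  [8] .#... => #  t=0,i=16
  [7] ..### => #  t=4,i=18
  [6] ..##. => #  t=0,i=19
  [5] ..#.# => #  t=0,i=6
  [4] ..#.. => #  t=1,i=6
  [3] ...## => .  t=0,i=18
  [2] ...#. => .  t=0,i=5
  [1] ....# => #  t=1,i=13
  [0] ..... => .  t=1,i=12
  bits 00001011000111011100010111110010 = 186500594

186500594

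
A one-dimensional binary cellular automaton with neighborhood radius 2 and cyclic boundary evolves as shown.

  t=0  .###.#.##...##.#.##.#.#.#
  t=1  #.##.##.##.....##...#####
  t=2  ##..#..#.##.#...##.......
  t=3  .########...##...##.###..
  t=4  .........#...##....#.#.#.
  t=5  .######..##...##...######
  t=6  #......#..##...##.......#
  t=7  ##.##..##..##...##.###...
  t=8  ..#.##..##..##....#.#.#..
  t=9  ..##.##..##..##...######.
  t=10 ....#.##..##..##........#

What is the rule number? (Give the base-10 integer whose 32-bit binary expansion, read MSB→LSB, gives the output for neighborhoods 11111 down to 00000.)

724852529

  #####|.  b31=0 t=1,i=22
  ####.|.  b30=0 t=1,i=24
  ###.#|#  b29=1 t=0,i=3
  ###..|.  b28=0 t=3,i=8
  ##.##|#  b27=1 t=1,i=1
  ##.#.|.  b26=0 t=0,i=4
  ##..#|#  b25=1 t=2,i=2
  ##...|#  b24=1 t=0,i=9
  #.###|.  b23=0 t=0,i=1
  #.##.|.  b22=0 t=0,i=7
  #.#.#|#  b21=1 t=0,i=5
  #.#..|#  b20=1 t=2,i=12
  #..##|.  b19=0 t=5,i=8
  #..#.|#  b18=1 t=2,i=3
  #...#|.  b17=0 t=0,i=10
  #....|.  b16=0 t=1,i=11
  .####|.  b15=0 t=1,i=21
  .###.|#  b14=1 t=0,i=2
  .##.#|.  b13=0 t=0,i=13
  .##..|#  b12=1 t=0,i=8
  .#.##|#  b11=1 t=0,i=0
  .#.#.|#  b10=1 t=0,i=21
  .#..#|#  b9=1 t=2,i=5
  .#...|#  b8=1 t=2,i=13
  ..###|.  b7=0 t=1,i=20
  ..##.|.  b6=0 t=0,i=12
  ..#.#|#  b5=1 t=2,i=7
  ..#..|#  b4=1 t=2,i=4
  ...##|.  b3=0 t=0,i=11
  ...#.|.  b2=0 t=4,i=8
  ....#|.  b1=0 t=1,i=13
  .....|#  b0=1 t=1,i=12
  bits 00101011001101000101111100110001 = 724852529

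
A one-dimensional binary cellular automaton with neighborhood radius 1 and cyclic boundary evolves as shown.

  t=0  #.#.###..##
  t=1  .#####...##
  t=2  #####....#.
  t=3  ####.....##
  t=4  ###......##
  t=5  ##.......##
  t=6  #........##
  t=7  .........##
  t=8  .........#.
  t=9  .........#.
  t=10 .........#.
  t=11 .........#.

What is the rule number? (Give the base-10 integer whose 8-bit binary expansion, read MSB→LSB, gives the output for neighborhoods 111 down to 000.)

  ### -> #   bit 7 = 1  t=0,i=5
  ##. -> .   bit 6 = 0  t=0,i=0
  #.# -> #   bit 5 = 1  t=0,i=1
  #.. -> .   bit 4 = 0  t=0,i=7
  .## -> #   bit 3 = 1  t=0,i=4
  .#. -> #   bit 2 = 1  t=0,i=2
  ..# -> .   bit 1 = 0  t=0,i=8
  ... -> .   bit 0 = 0  t=1,i=7
  bits 10101100 = 172

172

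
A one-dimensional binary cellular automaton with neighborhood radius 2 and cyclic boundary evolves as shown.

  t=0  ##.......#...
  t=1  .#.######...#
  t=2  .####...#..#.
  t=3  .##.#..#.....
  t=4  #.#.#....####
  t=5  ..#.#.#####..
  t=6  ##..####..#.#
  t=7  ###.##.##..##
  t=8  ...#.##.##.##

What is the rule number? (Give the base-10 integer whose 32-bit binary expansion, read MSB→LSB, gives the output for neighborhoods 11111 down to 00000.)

447871119

  [31] ##### => .  t=1,i=5
  [30] ####. => .  t=1,i=7
  [29] ###.# => .  t=4,i=0
  [28] ###.. => #  t=1,i=8
  [27] ##.## => #  t=7,i=3
  [26] ##.#. => .  t=3,i=3
  [25] ##..# => #  t=6,i=2
  [24] ##... => .  t=0,i=2
  [23] #.### => #  t=1,i=3
  [22] #.##. => .  t=7,i=4
  [21] #.#.# => #  t=1,i=1
  [20] #.#.. => #  t=3,i=4
  [19] #..## => .  t=2,i=0
  [18] #..#. => .  t=2,i=10
  [17] #...# => .  t=0,i=11
  [16] #.... => #  t=0,i=3
  [15] .#### => #  t=1,i=4
  [14] .###. => #  t=6,i=0
  [13] .##.# => #  t=3,i=2
  [12] .##.. => #  t=0,i=1
  [11] .#.## => #  t=1,i=2
  [10] .#.#. => .  t=1,i=0
  [9] .#..# => .  t=2,i=9
  [8] .#... => .  t=0,i=10
  [7] ..### => #  t=2,i=1
  [6] ..##. => .  t=0,i=0
  [5] ..#.# => .  t=1,i=12
  [4] ..#.. => .  t=0,i=9
  [3] ...## => #  t=0,i=12
  [2] ...#. => #  t=0,i=8
  [1] ....# => #  t=0,i=7
  [0] ..... => #  t=0,i=4
  bits 00011010101100011111100010001111 = 447871119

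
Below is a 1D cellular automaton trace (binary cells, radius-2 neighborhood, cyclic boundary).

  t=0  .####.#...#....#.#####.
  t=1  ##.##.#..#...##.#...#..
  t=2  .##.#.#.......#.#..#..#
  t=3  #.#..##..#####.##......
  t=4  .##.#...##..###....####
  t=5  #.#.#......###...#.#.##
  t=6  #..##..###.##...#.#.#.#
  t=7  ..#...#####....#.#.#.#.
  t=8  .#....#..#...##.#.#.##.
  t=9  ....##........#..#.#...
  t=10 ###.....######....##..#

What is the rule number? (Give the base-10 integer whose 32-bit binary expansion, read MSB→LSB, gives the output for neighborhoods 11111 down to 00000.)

1746431111

  #####|.  b31=0 t=0,i=19
  ####.|#  b30=1 t=0,i=3
  ###.#|#  b29=1 t=0,i=4
  ###..|.  b28=0 t=0,i=21
  ##.##|#  b27=1 t=1,i=2
  ##.#.|.  b26=0 t=0,i=5
  ##..#|.  b25=0 t=0,i=22
  ##...|.  b24=0 t=3,i=17
  #.###|.  b23=0 t=0,i=17
  #.##.|.  b22=0 t=1,i=3
  #.#.#|.  b21=0 t=2,i=4
  #.#..|#  b20=1 t=0,i=6
  #..##|#  b19=1 t=0,i=0
  #..#.|.  b18=0 t=1,i=8
  #...#|.  b17=0 t=0,i=8
  #....|.  b16=0 t=0,i=12
  .####|.  b15=0 t=0,i=2
  .###.|#  b14=1 t=4,i=13
  .##.#|#  b13=1 t=1,i=1
  .##..|.  b12=0 t=3,i=6
  .#.##|#  b11=1 t=0,i=16
  .#.#.|#  b10=1 t=2,i=5
  .#..#|.  b9=0 t=1,i=7
  .#...|.  b8=0 t=0,i=7
  ..###|#  b7=1 t=0,i=1
  ..##.|.  b6=0 t=1,i=0
  ..#.#|.  b5=0 t=0,i=15
  ..#..|.  b4=0 t=0,i=10
  ...##|.  b3=0 t=1,i=12
  ...#.|#  b2=1 t=0,i=9
  ....#|#  b1=1 t=0,i=13
  .....|#  b0=1 t=2,i=9
  bits 01101000000110000110110010000111 = 1746431111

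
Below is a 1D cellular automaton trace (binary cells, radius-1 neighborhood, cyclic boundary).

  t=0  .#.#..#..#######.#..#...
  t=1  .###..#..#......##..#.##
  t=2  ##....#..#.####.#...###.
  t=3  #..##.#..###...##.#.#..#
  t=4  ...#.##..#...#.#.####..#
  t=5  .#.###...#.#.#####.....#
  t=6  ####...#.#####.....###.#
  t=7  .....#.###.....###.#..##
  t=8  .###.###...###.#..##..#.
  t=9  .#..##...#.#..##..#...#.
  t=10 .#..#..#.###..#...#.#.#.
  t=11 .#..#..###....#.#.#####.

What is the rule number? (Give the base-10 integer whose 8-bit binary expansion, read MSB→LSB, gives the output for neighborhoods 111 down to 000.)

45

  ###|.  b7=0 t=0,i=10
  ##.|.  b6=0 t=0,i=15
  #.#|#  b5=1 t=0,i=2
  #..|.  b4=0 t=0,i=4
  .##|#  b3=1 t=0,i=9
  .#.|#  b2=1 t=0,i=1
  ..#|.  b1=0 t=0,i=0
  ...|#  b0=1 t=0,i=22
  bits 00101101 = 45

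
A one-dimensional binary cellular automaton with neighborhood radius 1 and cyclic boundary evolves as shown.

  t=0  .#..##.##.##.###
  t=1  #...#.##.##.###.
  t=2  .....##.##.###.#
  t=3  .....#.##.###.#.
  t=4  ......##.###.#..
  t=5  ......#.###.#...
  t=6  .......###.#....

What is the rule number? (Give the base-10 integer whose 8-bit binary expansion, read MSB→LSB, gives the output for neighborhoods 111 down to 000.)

  ### -> #   bit 7 = 1  t=0,i=14
  ##. -> .   bit 6 = 0  t=0,i=5
  #.# -> #   bit 5 = 1  t=0,i=0
  #.. -> .   bit 4 = 0  t=0,i=2
  .## -> #   bit 3 = 1  t=0,i=4
  .#. -> .   bit 2 = 0  t=0,i=1
  ..# -> .   bit 1 = 0  t=0,i=3
  ... -> .   bit 0 = 0  t=1,i=2
  bits 10101000 = 168

168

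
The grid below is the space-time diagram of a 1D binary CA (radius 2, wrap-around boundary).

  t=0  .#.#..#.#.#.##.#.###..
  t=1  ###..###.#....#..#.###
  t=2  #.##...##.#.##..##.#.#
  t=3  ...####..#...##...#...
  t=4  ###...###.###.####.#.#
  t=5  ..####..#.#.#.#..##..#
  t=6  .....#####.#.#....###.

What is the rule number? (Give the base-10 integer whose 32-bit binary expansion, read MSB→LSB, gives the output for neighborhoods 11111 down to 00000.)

3079017775

  #####|#  b31=1 t=1,i=0
  ####.|.  b30=0 t=1,i=1
  ###.#|#  b29=1 t=1,i=7
  ###..|#  b28=1 t=0,i=19
  ##.##|.  b27=0 t=2,i=1
  ##.#.|#  b26=1 t=0,i=14
  ##..#|#  b25=1 t=1,i=3
  ##...|#  b24=1 t=0,i=20
  #.###|#  b23=1 t=0,i=17
  #.##.|.  b22=0 t=0,i=12
  #.#.#|.  b21=0 t=0,i=8
  #.#..|.  b20=0 t=0,i=3
  #..##|.  b19=0 t=1,i=4
  #..#.|#  b18=1 t=0,i=5
  #...#|#  b17=1 t=0,i=21
  #....|.  b16=0 t=1,i=11
  .####|.  b15=0 t=1,i=20
  .###.|.  b14=0 t=0,i=18
  .##.#|.  b13=0 t=0,i=13
  .##..|#  b12=1 t=2,i=3
  .#.##|.  b11=0 t=0,i=11
  .#.#.|#  b10=1 t=0,i=2
  .#..#|.  b9=0 t=0,i=4
  .#...|#  b8=1 t=1,i=10
  ..###|.  b7=0 t=1,i=5
  ..##.|.  b6=0 t=2,i=7
  ..#.#|#  b5=1 t=0,i=1
  ..#..|.  b4=0 t=1,i=14
  ...##|#  b3=1 t=2,i=6
  ...#.|#  b2=1 t=0,i=0
  ....#|#  b1=1 t=1,i=12
  .....|#  b0=1 t=3,i=0
  bits 10110111100001100001010100101111 = 3079017775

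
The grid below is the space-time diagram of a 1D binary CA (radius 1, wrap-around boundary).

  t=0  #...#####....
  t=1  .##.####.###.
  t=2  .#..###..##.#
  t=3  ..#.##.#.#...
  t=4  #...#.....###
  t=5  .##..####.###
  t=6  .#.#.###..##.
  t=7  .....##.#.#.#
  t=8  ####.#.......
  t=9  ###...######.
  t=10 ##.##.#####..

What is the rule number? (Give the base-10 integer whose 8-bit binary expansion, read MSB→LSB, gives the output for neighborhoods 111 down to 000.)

153

  ### -> #   bit 7 = 1  t=0,i=5
  ##. -> .   bit 6 = 0  t=0,i=8
  #.# -> .   bit 5 = 0  t=1,i=3
  #.. -> #   bit 4 = 1  t=0,i=1
  .## -> #   bit 3 = 1  t=0,i=4
  .#. -> .   bit 2 = 0  t=0,i=0
  ..# -> .   bit 1 = 0  t=0,i=3
  ... -> #   bit 0 = 1  t=0,i=2
  bits 10011001 = 153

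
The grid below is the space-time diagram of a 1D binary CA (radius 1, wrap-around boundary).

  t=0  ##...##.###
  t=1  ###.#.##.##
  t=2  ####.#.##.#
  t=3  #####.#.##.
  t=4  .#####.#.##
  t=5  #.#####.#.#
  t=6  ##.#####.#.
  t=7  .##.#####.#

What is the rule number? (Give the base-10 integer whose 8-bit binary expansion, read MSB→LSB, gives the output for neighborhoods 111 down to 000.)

242

  ###|#  b7=1 t=0,i=0
  ##.|#  b6=1 t=0,i=1
  #.#|#  b5=1 t=0,i=7
  #..|#  b4=1 t=0,i=2
  .##|.  b3=0 t=0,i=5
  .#.|.  b2=0 t=1,i=4
  ..#|#  b1=1 t=0,i=4
  ...|.  b0=0 t=0,i=3
  bits 11110010 = 242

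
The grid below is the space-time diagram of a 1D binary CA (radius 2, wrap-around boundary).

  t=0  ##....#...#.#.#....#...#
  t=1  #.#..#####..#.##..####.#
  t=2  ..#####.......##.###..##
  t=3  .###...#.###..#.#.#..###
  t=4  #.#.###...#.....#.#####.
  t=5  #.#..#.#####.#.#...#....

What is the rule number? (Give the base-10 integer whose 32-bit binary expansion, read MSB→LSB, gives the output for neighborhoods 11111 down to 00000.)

  [31] ##### => .  t=1,i=7
  [30] ####. => .  t=1,i=8
  [29] ###.# => .  t=1,i=21
  [28] ###.. => .  t=0,i=1
  [27] ##.## => #  t=1,i=22
  [26] ##.#. => .  t=1,i=1
  [25] ##..# => .  t=1,i=10
  [24] ##... => #  t=0,i=2
  [23] #.### => .  t=2,i=17
  [22] #.##. => #  t=1,i=14
  [21] #.#.# => #  t=0,i=12
  [20] #.#.. => #  t=0,i=14
  [19] #..## => #  t=1,i=4
  [18] #..#. => .  t=1,i=11
  [17] #...# => #  t=0,i=8
  [16] #.... => .  t=0,i=3
  [15] .#### => #  t=1,i=6
  [14] .###. => #  t=0,i=0
  [13] .##.# => .  t=1,i=0
  [12] .##.. => #  t=1,i=15
  [11] .#.## => .  t=1,i=13
  [10] .#.#. => .  t=0,i=11
  [9] .#..# => #  t=1,i=3
  [8] .#... => #  t=0,i=7
  [7] ..### => #  t=0,i=23
  [6] ..##. => #  t=2,i=14
  [5] ..#.# => .  t=0,i=10
  [4] ..#.. => #  t=0,i=6
  [3] ...## => .  t=0,i=22
  [2] ...#. => #  t=0,i=5
  [1] ....# => .  t=0,i=4
  [0] ..... => #  t=2,i=9
  bits 00001001011110101101001111010101 = 159044565

159044565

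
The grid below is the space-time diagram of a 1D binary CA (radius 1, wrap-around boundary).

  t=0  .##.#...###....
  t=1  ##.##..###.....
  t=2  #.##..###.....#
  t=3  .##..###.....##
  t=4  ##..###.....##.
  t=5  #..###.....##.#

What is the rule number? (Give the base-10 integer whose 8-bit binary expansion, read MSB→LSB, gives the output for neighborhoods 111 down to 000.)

174

  [7] ### => #  t=0,i=9
  [6] ##. => .  t=0,i=2
  [5] #.# => #  t=0,i=3
  [4] #.. => .  t=0,i=5
  [3] .## => #  t=0,i=1
  [2] .#. => #  t=0,i=4
  [1] ..# => #  t=0,i=0
  [0] ... => .  t=0,i=6
  bits 10101110 = 174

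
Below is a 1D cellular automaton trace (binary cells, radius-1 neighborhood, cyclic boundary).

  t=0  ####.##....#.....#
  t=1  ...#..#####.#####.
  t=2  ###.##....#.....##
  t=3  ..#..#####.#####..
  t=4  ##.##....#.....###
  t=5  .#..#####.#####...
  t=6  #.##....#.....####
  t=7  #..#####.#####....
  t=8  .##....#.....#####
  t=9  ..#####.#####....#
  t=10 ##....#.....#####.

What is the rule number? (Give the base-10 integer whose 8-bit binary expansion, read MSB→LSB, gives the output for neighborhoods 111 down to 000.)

83

  nb ###: next=.  (t=0,i=0, bit7=0)
  nb ##.: next=#  (t=0,i=3, bit6=1)
  nb #.#: next=.  (t=0,i=4, bit5=0)
  nb #..: next=#  (t=0,i=7, bit4=1)
  nb .##: next=.  (t=0,i=5, bit3=0)
  nb .#.: next=.  (t=0,i=11, bit2=0)
  nb ..#: next=#  (t=0,i=10, bit1=1)
  nb ...: next=#  (t=0,i=8, bit0=1)
  bits 01010011 = 83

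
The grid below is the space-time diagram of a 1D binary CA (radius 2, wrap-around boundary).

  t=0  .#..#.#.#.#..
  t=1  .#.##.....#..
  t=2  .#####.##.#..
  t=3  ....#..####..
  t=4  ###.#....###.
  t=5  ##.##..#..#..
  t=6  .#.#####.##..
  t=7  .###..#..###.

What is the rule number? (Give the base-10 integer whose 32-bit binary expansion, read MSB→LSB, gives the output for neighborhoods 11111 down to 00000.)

1473542195

  #####|.  b31=0 t=2,i=3
  ####.|#  b30=1 t=2,i=4
  ###.#|.  b29=0 t=2,i=5
  ###..|#  b28=1 t=3,i=10
  ##.##|.  b27=0 t=2,i=6
  ##.#.|#  b26=1 t=2,i=9
  ##..#|#  b25=1 t=5,i=5
  ##...|#  b24=1 t=1,i=5
  #.###|#  b23=1 t=4,i=0
  #.##.|#  b22=1 t=1,i=3
  #.#.#|.  b21=0 t=0,i=6
  #.#..|#  b20=1 t=0,i=10
  #..##|.  b19=0 t=3,i=6
  #..#.|#  b18=1 t=0,i=3
  #...#|.  b17=0 t=0,i=12
  #....|.  b16=0 t=1,i=6
  .####|.  b15=0 t=2,i=2
  .###.|#  b14=1 t=4,i=1
  .##.#|#  b13=1 t=2,i=8
  .##..|#  b12=1 t=1,i=4
  .#.##|#  b11=1 t=1,i=2
  .#.#.|.  b10=0 t=0,i=5
  .#..#|.  b9=0 t=0,i=2
  .#...|.  b8=0 t=0,i=11
  ..###|.  b7=0 t=2,i=1
  ..##.|.  b6=0 t=5,i=0
  ..#.#|#  b5=1 t=0,i=4
  ..#..|#  b4=1 t=0,i=1
  ...##|.  b3=0 t=2,i=0
  ...#.|.  b2=0 t=0,i=0
  ....#|#  b1=1 t=1,i=8
  .....|#  b0=1 t=1,i=7
  bits 01010111110101000111100000110011 = 1473542195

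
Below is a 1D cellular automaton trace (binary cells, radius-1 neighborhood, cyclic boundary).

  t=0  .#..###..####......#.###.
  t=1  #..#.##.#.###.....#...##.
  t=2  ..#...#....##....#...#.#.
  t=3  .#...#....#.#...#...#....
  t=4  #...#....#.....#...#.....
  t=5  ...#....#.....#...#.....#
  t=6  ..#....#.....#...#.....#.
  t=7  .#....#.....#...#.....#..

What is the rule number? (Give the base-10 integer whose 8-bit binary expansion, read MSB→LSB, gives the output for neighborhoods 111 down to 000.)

194

  nb ###: next=#  (t=0,i=5, bit7=1)
  nb ##.: next=#  (t=0,i=6, bit6=1)
  nb #.#: next=.  (t=0,i=20, bit5=0)
  nb #..: next=.  (t=0,i=2, bit4=0)
  nb .##: next=.  (t=0,i=4, bit3=0)
  nb .#.: next=.  (t=0,i=1, bit2=0)
  nb ..#: next=#  (t=0,i=0, bit1=1)
  nb ...: next=.  (t=0,i=14, bit0=0)
  bits 11000010 = 194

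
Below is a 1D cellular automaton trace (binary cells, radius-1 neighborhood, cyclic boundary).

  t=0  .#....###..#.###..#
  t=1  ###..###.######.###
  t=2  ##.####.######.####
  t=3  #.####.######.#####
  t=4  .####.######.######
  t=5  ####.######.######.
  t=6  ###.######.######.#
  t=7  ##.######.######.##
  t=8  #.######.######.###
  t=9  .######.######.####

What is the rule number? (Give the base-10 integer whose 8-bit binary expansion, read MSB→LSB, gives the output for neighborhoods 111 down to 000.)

190

  ### -> #   bit 7 = 1  t=0,i=7
  ##. -> .   bit 6 = 0  t=0,i=8
  #.# -> #   bit 5 = 1  t=0,i=0
  #.. -> #   bit 4 = 1  t=0,i=2
  .## -> #   bit 3 = 1  t=0,i=6
  .#. -> #   bit 2 = 1  t=0,i=1
  ..# -> #   bit 1 = 1  t=0,i=5
  ... -> .   bit 0 = 0  t=0,i=3
  bits 10111110 = 190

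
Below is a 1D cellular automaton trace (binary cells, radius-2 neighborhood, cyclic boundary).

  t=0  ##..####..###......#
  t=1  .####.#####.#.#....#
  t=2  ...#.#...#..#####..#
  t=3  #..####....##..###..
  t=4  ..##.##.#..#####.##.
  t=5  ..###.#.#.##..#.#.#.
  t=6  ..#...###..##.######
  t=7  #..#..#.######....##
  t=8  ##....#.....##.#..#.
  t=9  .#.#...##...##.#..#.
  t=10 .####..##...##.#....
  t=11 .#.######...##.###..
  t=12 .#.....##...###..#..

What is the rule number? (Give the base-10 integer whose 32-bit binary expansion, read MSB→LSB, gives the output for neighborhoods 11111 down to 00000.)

  ##### -> .   bit 31 = 0  t=1,i=8
  ####. -> #   bit 30 = 1  t=0,i=6
  ###.# -> .   bit 29 = 0  t=1,i=4
  ###.. -> #   bit 28 = 1  t=0,i=1
  ##.## -> #   bit 27 = 1  t=1,i=5
  ##.#. -> .   bit 26 = 0  t=1,i=11
  ##..# -> #   bit 25 = 1  t=0,i=2
  ##... -> .   bit 24 = 0  t=0,i=13
  #.### -> .   bit 23 = 0  t=1,i=1
  #.##. -> .   bit 22 = 0  t=4,i=5
  #.#.# -> #   bit 21 = 1  t=1,i=12
  #.#.. -> #   bit 20 = 1  t=1,i=14
  #..## -> #   bit 19 = 1  t=0,i=3
  #..#. -> .   bit 18 = 0  t=2,i=18
  #...# -> .   bit 17 = 0  t=2,i=1
  #.... -> #   bit 16 = 1  t=0,i=14
  .#### -> .   bit 15 = 0  t=0,i=5
  .###. -> .   bit 14 = 0  t=0,i=0
  .##.# -> #   bit 13 = 1  t=4,i=3
  .##.. -> #   bit 12 = 1  t=3,i=12
  .#.## -> .   bit 11 = 0  t=1,i=0
  .#.#. -> #   bit 10 = 1  t=1,i=13
  .#..# -> .   bit 9 = 0  t=2,i=10
  .#... -> #   bit 8 = 1  t=1,i=15
  ..### -> #   bit 7 = 1  t=0,i=4
  ..##. -> #   bit 6 = 1  t=3,i=11
  ..#.# -> #   bit 5 = 1  t=1,i=19
  ..#.. -> .   bit 4 = 0  t=2,i=9
  ...## -> .   bit 3 = 0  t=0,i=18
  ...#. -> .   bit 2 = 0  t=1,i=18
  ....# -> .   bit 1 = 0  t=0,i=17
  ..... -> .   bit 0 = 0  t=0,i=15
  bits 01011010001110010011010111100000 = 1513698784

1513698784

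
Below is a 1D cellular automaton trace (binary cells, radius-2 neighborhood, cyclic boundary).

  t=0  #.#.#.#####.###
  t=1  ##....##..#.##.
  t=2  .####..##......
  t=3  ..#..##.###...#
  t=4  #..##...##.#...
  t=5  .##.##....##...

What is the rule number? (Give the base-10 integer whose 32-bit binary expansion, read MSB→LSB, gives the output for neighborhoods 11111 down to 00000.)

  #####|.  b31=0 t=0,i=8
  ####.|.  b30=0 t=0,i=9
  ###.#|#  b29=1 t=0,i=0
  ###..|.  b28=0 t=2,i=4
  ##.##|.  b27=0 t=0,i=11
  ##.#.|#  b26=1 t=0,i=1
  ##..#|#  b25=1 t=1,i=8
  ##...|#  b24=1 t=1,i=2
  #.###|#  b23=1 t=0,i=6
  #.##.|.  b22=0 t=1,i=0
  #.#.#|.  b21=0 t=0,i=2
  #.#..|#  b20=1 t=4,i=11
  #..##|#  b19=1 t=2,i=6
  #..#.|.  b18=0 t=1,i=9
  #...#|.  b17=0 t=3,i=12
  #....|#  b16=1 t=1,i=3
  .####|#  b15=1 t=0,i=7
  .###.|#  b14=1 t=3,i=9
  .##.#|.  b13=0 t=1,i=13
  .##..|#  b12=1 t=1,i=1
  .#.##|.  b11=0 t=0,i=5
  .#.#.|.  b10=0 t=0,i=3
  .#..#|#  b9=1 t=3,i=0
  .#...|.  b8=0 t=4,i=12
  ..###|.  b7=0 t=2,i=1
  ..##.|.  b6=0 t=1,i=6
  ..#.#|.  b5=0 t=1,i=10
  ..#..|.  b4=0 t=3,i=2
  ...##|.  b3=0 t=1,i=5
  ...#.|.  b2=0 t=3,i=13
  ....#|#  b1=1 t=1,i=4
  .....|.  b0=0 t=2,i=11
  bits 00100111100110011101001000000010 = 664392194

664392194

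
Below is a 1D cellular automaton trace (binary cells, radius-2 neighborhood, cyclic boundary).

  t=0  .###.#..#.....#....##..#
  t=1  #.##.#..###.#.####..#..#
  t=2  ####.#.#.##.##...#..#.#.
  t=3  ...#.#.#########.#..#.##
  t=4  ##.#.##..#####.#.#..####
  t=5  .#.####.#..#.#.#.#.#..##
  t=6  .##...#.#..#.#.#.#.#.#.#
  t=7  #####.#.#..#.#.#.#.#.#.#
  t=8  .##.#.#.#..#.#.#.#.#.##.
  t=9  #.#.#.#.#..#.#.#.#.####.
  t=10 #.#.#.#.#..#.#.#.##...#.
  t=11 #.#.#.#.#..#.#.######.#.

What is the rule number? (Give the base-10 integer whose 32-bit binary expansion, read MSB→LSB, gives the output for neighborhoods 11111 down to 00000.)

  nb #####: next=#  (t=3,i=9, bit31=1)
  nb ####.: next=.  (t=1,i=16, bit30=0)
  nb ###.#: next=#  (t=0,i=3, bit29=1)
  nb ###..: next=#  (t=1,i=17, bit28=1)
  nb ##.##: next=#  (t=1,i=1, bit27=1)
  nb ##.#.: next=.  (t=0,i=4, bit26=0)
  nb ##..#: next=.  (t=0,i=21, bit25=0)
  nb ##...: next=#  (t=2,i=14, bit24=1)
  nb #.###: next=.  (t=0,i=1, bit23=0)
  nb #.##.: next=#  (t=1,i=2, bit22=1)
  nb #.#.#: next=#  (t=1,i=12, bit21=1)
  nb #.#..: next=#  (t=0,i=5, bit20=1)
  nb #..##: next=#  (t=1,i=7, bit19=1)
  nb #..#.: next=.  (t=0,i=7, bit18=0)
  nb #...#: next=#  (t=2,i=15, bit17=1)
  nb #....: next=#  (t=0,i=10, bit16=1)
  nb .####: next=.  (t=1,i=15, bit15=0)
  nb .###.: next=#  (t=0,i=2, bit14=1)
  nb .##.#: next=#  (t=1,i=0, bit13=1)
  nb .##..: next=#  (t=0,i=20, bit12=1)
  nb .#.##: next=#  (t=0,i=0, bit11=1)
  nb .#.#.: next=.  (t=2,i=6, bit10=0)
  nb .#..#: next=.  (t=0,i=6, bit9=0)
  nb .#...: next=#  (t=0,i=9, bit8=1)
  nb ..###: next=.  (t=1,i=8, bit7=0)
  nb ..##.: next=.  (t=0,i=19, bit6=0)
  nb ..#.#: next=#  (t=0,i=23, bit5=1)
  nb ..#..: next=#  (t=0,i=8, bit4=1)
  nb ...##: next=.  (t=0,i=18, bit3=0)
  nb ...#.: next=.  (t=0,i=13, bit2=0)
  nb ....#: next=#  (t=0,i=12, bit1=1)
  nb .....: next=.  (t=0,i=11, bit0=0)
  bits 10111001011110110111100100110010 = 3111876914

3111876914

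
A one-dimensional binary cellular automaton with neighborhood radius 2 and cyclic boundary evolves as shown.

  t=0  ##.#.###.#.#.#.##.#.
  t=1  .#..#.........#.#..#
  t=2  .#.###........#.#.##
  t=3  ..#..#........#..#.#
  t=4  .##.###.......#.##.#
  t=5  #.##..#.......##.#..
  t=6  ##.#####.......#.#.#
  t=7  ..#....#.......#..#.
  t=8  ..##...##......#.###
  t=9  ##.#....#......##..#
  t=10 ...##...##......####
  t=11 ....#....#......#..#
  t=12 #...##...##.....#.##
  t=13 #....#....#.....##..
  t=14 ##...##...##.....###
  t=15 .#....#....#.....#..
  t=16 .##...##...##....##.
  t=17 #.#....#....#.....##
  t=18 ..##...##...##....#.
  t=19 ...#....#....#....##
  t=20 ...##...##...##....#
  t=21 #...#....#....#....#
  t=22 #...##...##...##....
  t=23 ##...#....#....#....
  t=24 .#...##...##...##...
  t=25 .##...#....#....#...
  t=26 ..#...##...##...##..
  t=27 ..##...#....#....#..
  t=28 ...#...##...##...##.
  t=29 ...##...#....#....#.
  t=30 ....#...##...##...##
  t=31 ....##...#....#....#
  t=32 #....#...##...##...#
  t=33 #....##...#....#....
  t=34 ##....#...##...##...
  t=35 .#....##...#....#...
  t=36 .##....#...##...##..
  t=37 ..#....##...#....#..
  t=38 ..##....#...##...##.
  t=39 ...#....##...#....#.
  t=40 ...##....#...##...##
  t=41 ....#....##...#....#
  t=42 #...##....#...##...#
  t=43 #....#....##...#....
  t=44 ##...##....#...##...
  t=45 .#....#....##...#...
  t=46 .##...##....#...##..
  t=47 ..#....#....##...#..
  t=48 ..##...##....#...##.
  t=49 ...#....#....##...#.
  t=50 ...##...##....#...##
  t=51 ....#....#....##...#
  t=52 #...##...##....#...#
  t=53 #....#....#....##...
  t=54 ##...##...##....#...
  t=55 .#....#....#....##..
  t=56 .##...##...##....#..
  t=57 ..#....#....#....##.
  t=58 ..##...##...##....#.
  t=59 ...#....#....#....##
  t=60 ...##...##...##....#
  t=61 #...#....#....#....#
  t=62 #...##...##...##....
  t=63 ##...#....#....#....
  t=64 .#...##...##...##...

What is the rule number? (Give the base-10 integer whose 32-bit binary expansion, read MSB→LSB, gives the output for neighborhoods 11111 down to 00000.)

  #####|.  b31=0 t=6,i=5
  ####.|.  b30=0 t=6,i=6
  ###.#|.  b29=0 t=0,i=7
  ###..|#  b28=1 t=2,i=5
  ##.##|#  b27=1 t=4,i=3
  ##.#.|.  b26=0 t=0,i=2
  ##..#|#  b25=1 t=5,i=4
  ##...|.  b24=0 t=2,i=6
  #.###|.  b23=0 t=0,i=5
  #.##.|.  b22=0 t=0,i=0
  #.#.#|.  b21=0 t=0,i=3
  #.#..|#  b20=1 t=1,i=1
  #..##|#  b19=1 t=8,i=1
  #..#.|#  b18=1 t=1,i=3
  #...#|.  b17=0 t=7,i=0
  #....|.  b16=0 t=1,i=6
  .####|.  b15=0 t=6,i=4
  .###.|.  b14=0 t=0,i=6
  .##.#|#  b13=1 t=0,i=1
  .##..|#  b12=1 t=5,i=3
  .#.##|#  b11=1 t=0,i=4
  .#.#.|.  b10=0 t=0,i=10
  .#..#|.  b9=0 t=1,i=2
  .#...|#  b8=1 t=1,i=5
  ..###|#  b7=1 t=9,i=19
  ..##.|.  b6=0 t=5,i=14
  ..#.#|#  b5=1 t=1,i=14
  ..#..|#  b4=1 t=1,i=4
  ...##|.  b3=0 t=5,i=13
  ...#.|.  b2=0 t=1,i=13
  ....#|.  b1=0 t=1,i=12
  .....|.  b0=0 t=1,i=7
  bits 00011010000111000011100110110000 = 438057392

438057392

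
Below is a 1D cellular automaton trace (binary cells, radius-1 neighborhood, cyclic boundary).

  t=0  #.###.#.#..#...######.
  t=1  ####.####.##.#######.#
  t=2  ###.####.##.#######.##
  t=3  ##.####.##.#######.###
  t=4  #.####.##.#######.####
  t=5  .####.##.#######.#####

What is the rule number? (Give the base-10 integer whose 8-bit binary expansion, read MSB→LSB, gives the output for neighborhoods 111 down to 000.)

175

  ###|#  b7=1 t=0,i=3
  ##.|.  b6=0 t=0,i=4
  #.#|#  b5=1 t=0,i=1
  #..|.  b4=0 t=0,i=9
  .##|#  b3=1 t=0,i=2
  .#.|#  b2=1 t=0,i=0
  ..#|#  b1=1 t=0,i=10
  ...|#  b0=1 t=0,i=13
  bits 10101111 = 175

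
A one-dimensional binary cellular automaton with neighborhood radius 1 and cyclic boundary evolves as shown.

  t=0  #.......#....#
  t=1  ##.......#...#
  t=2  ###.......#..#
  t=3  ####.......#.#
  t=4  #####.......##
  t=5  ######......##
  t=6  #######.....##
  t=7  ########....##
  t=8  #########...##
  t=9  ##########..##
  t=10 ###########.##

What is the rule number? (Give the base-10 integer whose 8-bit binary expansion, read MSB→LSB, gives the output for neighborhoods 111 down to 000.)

248

  [7] ### => #  t=1,i=0
  [6] ##. => #  t=0,i=0
  [5] #.# => #  t=3,i=12
  [4] #.. => #  t=0,i=1
  [3] .## => #  t=0,i=13
  [2] .#. => .  t=0,i=8
  [1] ..# => .  t=0,i=7
  [0] ... => .  t=0,i=2
  bits 11111000 = 248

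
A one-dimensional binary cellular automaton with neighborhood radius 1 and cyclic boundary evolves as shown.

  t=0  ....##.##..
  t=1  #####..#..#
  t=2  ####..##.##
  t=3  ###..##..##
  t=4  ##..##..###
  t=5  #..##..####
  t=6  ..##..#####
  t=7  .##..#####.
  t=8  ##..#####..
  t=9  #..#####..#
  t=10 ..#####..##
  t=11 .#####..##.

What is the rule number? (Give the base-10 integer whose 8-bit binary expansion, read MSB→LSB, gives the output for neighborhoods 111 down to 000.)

143

  [7] ### => #  t=1,i=0
  [6] ##. => .  t=0,i=5
  [5] #.# => .  t=0,i=6
  [4] #.. => .  t=0,i=9
  [3] .## => #  t=0,i=4
  [2] .#. => #  t=1,i=7
  [1] ..# => #  t=0,i=3
  [0] ... => #  t=0,i=0
  bits 10001111 = 143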